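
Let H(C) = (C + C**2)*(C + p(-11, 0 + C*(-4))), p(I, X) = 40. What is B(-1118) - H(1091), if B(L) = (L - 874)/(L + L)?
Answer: -753219927690/559 ≈ -1.3474e+9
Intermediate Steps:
H(C) = (40 + C)*(C + C**2) (H(C) = (C + C**2)*(C + 40) = (C + C**2)*(40 + C) = (40 + C)*(C + C**2))
B(L) = (-874 + L)/(2*L) (B(L) = (-874 + L)/((2*L)) = (-874 + L)*(1/(2*L)) = (-874 + L)/(2*L))
B(-1118) - H(1091) = (1/2)*(-874 - 1118)/(-1118) - 1091*(40 + 1091**2 + 41*1091) = (1/2)*(-1/1118)*(-1992) - 1091*(40 + 1190281 + 44731) = 498/559 - 1091*1235052 = 498/559 - 1*1347441732 = 498/559 - 1347441732 = -753219927690/559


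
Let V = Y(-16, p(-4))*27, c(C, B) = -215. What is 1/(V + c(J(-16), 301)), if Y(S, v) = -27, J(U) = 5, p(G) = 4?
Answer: -1/944 ≈ -0.0010593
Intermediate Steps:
V = -729 (V = -27*27 = -729)
1/(V + c(J(-16), 301)) = 1/(-729 - 215) = 1/(-944) = -1/944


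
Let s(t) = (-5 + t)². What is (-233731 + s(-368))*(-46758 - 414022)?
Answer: 43590709560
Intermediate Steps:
(-233731 + s(-368))*(-46758 - 414022) = (-233731 + (-5 - 368)²)*(-46758 - 414022) = (-233731 + (-373)²)*(-460780) = (-233731 + 139129)*(-460780) = -94602*(-460780) = 43590709560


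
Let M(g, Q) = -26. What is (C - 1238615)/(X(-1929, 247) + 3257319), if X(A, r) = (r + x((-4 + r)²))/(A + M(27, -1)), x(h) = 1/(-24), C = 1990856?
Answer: 5042163960/21833343079 ≈ 0.23094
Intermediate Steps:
x(h) = -1/24
X(A, r) = (-1/24 + r)/(-26 + A) (X(A, r) = (r - 1/24)/(A - 26) = (-1/24 + r)/(-26 + A))
(C - 1238615)/(X(-1929, 247) + 3257319) = (1990856 - 1238615)/((-1/24 + 247)/(-26 - 1929) + 3257319) = 752241/((5927/24)/(-1955) + 3257319) = 752241/(-1/1955*5927/24 + 3257319) = 752241/(-5927/46920 + 3257319) = 752241/(152833401553/46920) = 752241*(46920/152833401553) = 5042163960/21833343079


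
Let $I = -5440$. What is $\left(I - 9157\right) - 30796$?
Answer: $-45393$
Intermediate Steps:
$\left(I - 9157\right) - 30796 = \left(-5440 - 9157\right) - 30796 = -14597 - 30796 = -45393$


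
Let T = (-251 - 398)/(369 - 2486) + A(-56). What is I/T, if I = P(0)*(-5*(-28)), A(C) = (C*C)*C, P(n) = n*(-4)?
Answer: 0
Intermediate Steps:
P(n) = -4*n
A(C) = C³ (A(C) = C²*C = C³)
I = 0 (I = (-4*0)*(-5*(-28)) = 0*140 = 0)
T = -371778423/2117 (T = (-251 - 398)/(369 - 2486) + (-56)³ = -649/(-2117) - 175616 = -649*(-1/2117) - 175616 = 649/2117 - 175616 = -371778423/2117 ≈ -1.7562e+5)
I/T = 0/(-371778423/2117) = 0*(-2117/371778423) = 0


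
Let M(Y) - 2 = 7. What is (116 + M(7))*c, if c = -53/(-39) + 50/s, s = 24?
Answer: 22375/52 ≈ 430.29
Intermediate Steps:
M(Y) = 9 (M(Y) = 2 + 7 = 9)
c = 179/52 (c = -53/(-39) + 50/24 = -53*(-1/39) + 50*(1/24) = 53/39 + 25/12 = 179/52 ≈ 3.4423)
(116 + M(7))*c = (116 + 9)*(179/52) = 125*(179/52) = 22375/52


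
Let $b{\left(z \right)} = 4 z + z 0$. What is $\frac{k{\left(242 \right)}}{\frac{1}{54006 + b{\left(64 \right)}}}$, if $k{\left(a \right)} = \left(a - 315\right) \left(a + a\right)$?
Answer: $-1917184984$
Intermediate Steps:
$b{\left(z \right)} = 4 z$ ($b{\left(z \right)} = 4 z + 0 = 4 z$)
$k{\left(a \right)} = 2 a \left(-315 + a\right)$ ($k{\left(a \right)} = \left(-315 + a\right) 2 a = 2 a \left(-315 + a\right)$)
$\frac{k{\left(242 \right)}}{\frac{1}{54006 + b{\left(64 \right)}}} = \frac{2 \cdot 242 \left(-315 + 242\right)}{\frac{1}{54006 + 4 \cdot 64}} = \frac{2 \cdot 242 \left(-73\right)}{\frac{1}{54006 + 256}} = - \frac{35332}{\frac{1}{54262}} = - 35332 \frac{1}{\frac{1}{54262}} = \left(-35332\right) 54262 = -1917184984$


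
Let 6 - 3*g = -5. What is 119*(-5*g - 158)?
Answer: -62951/3 ≈ -20984.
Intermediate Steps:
g = 11/3 (g = 2 - 1/3*(-5) = 2 + 5/3 = 11/3 ≈ 3.6667)
119*(-5*g - 158) = 119*(-5*11/3 - 158) = 119*(-55/3 - 158) = 119*(-529/3) = -62951/3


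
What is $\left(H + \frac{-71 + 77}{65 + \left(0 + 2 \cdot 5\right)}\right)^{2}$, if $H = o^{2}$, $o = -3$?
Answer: $\frac{51529}{625} \approx 82.446$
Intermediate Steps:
$H = 9$ ($H = \left(-3\right)^{2} = 9$)
$\left(H + \frac{-71 + 77}{65 + \left(0 + 2 \cdot 5\right)}\right)^{2} = \left(9 + \frac{-71 + 77}{65 + \left(0 + 2 \cdot 5\right)}\right)^{2} = \left(9 + \frac{6}{65 + \left(0 + 10\right)}\right)^{2} = \left(9 + \frac{6}{65 + 10}\right)^{2} = \left(9 + \frac{6}{75}\right)^{2} = \left(9 + 6 \cdot \frac{1}{75}\right)^{2} = \left(9 + \frac{2}{25}\right)^{2} = \left(\frac{227}{25}\right)^{2} = \frac{51529}{625}$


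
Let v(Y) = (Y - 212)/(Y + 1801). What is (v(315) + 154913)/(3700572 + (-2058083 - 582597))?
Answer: 327796011/2242731472 ≈ 0.14616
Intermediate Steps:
v(Y) = (-212 + Y)/(1801 + Y)
(v(315) + 154913)/(3700572 + (-2058083 - 582597)) = ((-212 + 315)/(1801 + 315) + 154913)/(3700572 + (-2058083 - 582597)) = (103/2116 + 154913)/(3700572 - 2640680) = ((1/2116)*103 + 154913)/1059892 = (103/2116 + 154913)*(1/1059892) = (327796011/2116)*(1/1059892) = 327796011/2242731472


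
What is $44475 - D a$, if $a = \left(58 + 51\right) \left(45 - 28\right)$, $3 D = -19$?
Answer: $\frac{168632}{3} \approx 56211.0$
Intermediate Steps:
$D = - \frac{19}{3}$ ($D = \frac{1}{3} \left(-19\right) = - \frac{19}{3} \approx -6.3333$)
$a = 1853$ ($a = 109 \cdot 17 = 1853$)
$44475 - D a = 44475 - \left(- \frac{19}{3}\right) 1853 = 44475 - - \frac{35207}{3} = 44475 + \frac{35207}{3} = \frac{168632}{3}$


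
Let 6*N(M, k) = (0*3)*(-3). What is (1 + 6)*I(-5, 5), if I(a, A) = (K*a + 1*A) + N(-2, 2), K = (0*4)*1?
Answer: 35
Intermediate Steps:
N(M, k) = 0 (N(M, k) = ((0*3)*(-3))/6 = (0*(-3))/6 = (1/6)*0 = 0)
K = 0 (K = 0*1 = 0)
I(a, A) = A (I(a, A) = (0*a + 1*A) + 0 = (0 + A) + 0 = A + 0 = A)
(1 + 6)*I(-5, 5) = (1 + 6)*5 = 7*5 = 35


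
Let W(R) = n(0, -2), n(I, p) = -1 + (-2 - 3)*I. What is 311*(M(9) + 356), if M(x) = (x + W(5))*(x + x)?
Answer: 155500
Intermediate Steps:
n(I, p) = -1 - 5*I
W(R) = -1 (W(R) = -1 - 5*0 = -1 + 0 = -1)
M(x) = 2*x*(-1 + x) (M(x) = (x - 1)*(x + x) = (-1 + x)*(2*x) = 2*x*(-1 + x))
311*(M(9) + 356) = 311*(2*9*(-1 + 9) + 356) = 311*(2*9*8 + 356) = 311*(144 + 356) = 311*500 = 155500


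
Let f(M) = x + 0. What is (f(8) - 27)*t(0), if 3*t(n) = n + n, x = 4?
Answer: 0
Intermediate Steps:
f(M) = 4 (f(M) = 4 + 0 = 4)
t(n) = 2*n/3 (t(n) = (n + n)/3 = (2*n)/3 = 2*n/3)
(f(8) - 27)*t(0) = (4 - 27)*((⅔)*0) = -23*0 = 0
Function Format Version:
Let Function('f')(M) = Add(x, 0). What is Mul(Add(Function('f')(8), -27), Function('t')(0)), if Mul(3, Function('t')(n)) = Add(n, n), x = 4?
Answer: 0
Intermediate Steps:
Function('f')(M) = 4 (Function('f')(M) = Add(4, 0) = 4)
Function('t')(n) = Mul(Rational(2, 3), n) (Function('t')(n) = Mul(Rational(1, 3), Add(n, n)) = Mul(Rational(1, 3), Mul(2, n)) = Mul(Rational(2, 3), n))
Mul(Add(Function('f')(8), -27), Function('t')(0)) = Mul(Add(4, -27), Mul(Rational(2, 3), 0)) = Mul(-23, 0) = 0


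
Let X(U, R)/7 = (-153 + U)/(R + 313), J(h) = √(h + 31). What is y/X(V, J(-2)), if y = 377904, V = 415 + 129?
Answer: 118283952/2737 + 377904*√29/2737 ≈ 43960.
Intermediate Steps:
J(h) = √(31 + h)
V = 544
X(U, R) = 7*(-153 + U)/(313 + R) (X(U, R) = 7*((-153 + U)/(R + 313)) = 7*((-153 + U)/(313 + R)) = 7*(-153 + U)/(313 + R))
y/X(V, J(-2)) = 377904/((7*(-153 + 544)/(313 + √(31 - 2)))) = 377904/((7*391/(313 + √29))) = 377904/((2737/(313 + √29))) = 377904*(313/2737 + √29/2737) = 118283952/2737 + 377904*√29/2737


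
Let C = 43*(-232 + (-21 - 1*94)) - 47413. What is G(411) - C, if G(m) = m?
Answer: 62745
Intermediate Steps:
C = -62334 (C = 43*(-232 + (-21 - 94)) - 47413 = 43*(-232 - 115) - 47413 = 43*(-347) - 47413 = -14921 - 47413 = -62334)
G(411) - C = 411 - 1*(-62334) = 411 + 62334 = 62745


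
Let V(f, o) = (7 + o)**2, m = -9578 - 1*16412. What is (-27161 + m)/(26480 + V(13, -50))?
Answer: -2531/1349 ≈ -1.8762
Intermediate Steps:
m = -25990 (m = -9578 - 16412 = -25990)
(-27161 + m)/(26480 + V(13, -50)) = (-27161 - 25990)/(26480 + (7 - 50)**2) = -53151/(26480 + (-43)**2) = -53151/(26480 + 1849) = -53151/28329 = -53151*1/28329 = -2531/1349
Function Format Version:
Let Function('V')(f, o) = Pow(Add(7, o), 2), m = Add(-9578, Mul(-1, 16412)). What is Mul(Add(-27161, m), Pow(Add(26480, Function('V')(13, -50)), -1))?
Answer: Rational(-2531, 1349) ≈ -1.8762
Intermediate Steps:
m = -25990 (m = Add(-9578, -16412) = -25990)
Mul(Add(-27161, m), Pow(Add(26480, Function('V')(13, -50)), -1)) = Mul(Add(-27161, -25990), Pow(Add(26480, Pow(Add(7, -50), 2)), -1)) = Mul(-53151, Pow(Add(26480, Pow(-43, 2)), -1)) = Mul(-53151, Pow(Add(26480, 1849), -1)) = Mul(-53151, Pow(28329, -1)) = Mul(-53151, Rational(1, 28329)) = Rational(-2531, 1349)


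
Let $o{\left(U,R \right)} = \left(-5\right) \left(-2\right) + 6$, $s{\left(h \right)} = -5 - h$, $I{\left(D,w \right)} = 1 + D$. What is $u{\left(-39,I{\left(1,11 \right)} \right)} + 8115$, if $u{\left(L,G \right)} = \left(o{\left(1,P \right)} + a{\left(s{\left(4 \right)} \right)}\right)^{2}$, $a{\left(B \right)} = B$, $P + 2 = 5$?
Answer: $8164$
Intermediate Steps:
$P = 3$ ($P = -2 + 5 = 3$)
$o{\left(U,R \right)} = 16$ ($o{\left(U,R \right)} = 10 + 6 = 16$)
$u{\left(L,G \right)} = 49$ ($u{\left(L,G \right)} = \left(16 - 9\right)^{2} = 7^{2} = 49$)
$u{\left(-39,I{\left(1,11 \right)} \right)} + 8115 = 49 + 8115 = 8164$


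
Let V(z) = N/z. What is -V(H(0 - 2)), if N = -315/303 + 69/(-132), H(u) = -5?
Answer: -6943/22220 ≈ -0.31247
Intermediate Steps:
N = -6943/4444 (N = -315*1/303 + 69*(-1/132) = -105/101 - 23/44 = -6943/4444 ≈ -1.5623)
V(z) = -6943/(4444*z)
-V(H(0 - 2)) = -(-6943)/(4444*(-5)) = -(-6943)*(-1)/(4444*5) = -1*6943/22220 = -6943/22220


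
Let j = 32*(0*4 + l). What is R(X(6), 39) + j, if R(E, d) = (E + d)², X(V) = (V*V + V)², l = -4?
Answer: 3250681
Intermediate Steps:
j = -128 (j = 32*(0*4 - 4) = 32*(0 - 4) = 32*(-4) = -128)
X(V) = (V + V²)² (X(V) = (V² + V)² = (V + V²)²)
R(X(6), 39) + j = (6²*(1 + 6)² + 39)² - 128 = (36*7² + 39)² - 128 = (36*49 + 39)² - 128 = (1764 + 39)² - 128 = 1803² - 128 = 3250809 - 128 = 3250681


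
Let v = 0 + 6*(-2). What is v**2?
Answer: 144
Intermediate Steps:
v = -12 (v = 0 - 12 = -12)
v**2 = (-12)**2 = 144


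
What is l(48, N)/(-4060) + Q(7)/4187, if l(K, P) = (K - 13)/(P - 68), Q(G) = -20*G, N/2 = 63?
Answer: -946107/28170136 ≈ -0.033585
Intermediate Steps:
N = 126 (N = 2*63 = 126)
l(K, P) = (-13 + K)/(-68 + P)
l(48, N)/(-4060) + Q(7)/4187 = ((-13 + 48)/(-68 + 126))/(-4060) - 20*7/4187 = (35/58)*(-1/4060) - 140*1/4187 = ((1/58)*35)*(-1/4060) - 140/4187 = (35/58)*(-1/4060) - 140/4187 = -1/6728 - 140/4187 = -946107/28170136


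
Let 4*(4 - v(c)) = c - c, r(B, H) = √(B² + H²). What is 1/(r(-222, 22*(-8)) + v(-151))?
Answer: -1/20061 + √20065/40122 ≈ 0.0034807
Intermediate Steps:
v(c) = 4 (v(c) = 4 - (c - c)/4 = 4 - ¼*0 = 4 + 0 = 4)
1/(r(-222, 22*(-8)) + v(-151)) = 1/(√((-222)² + (22*(-8))²) + 4) = 1/(√(49284 + (-176)²) + 4) = 1/(√(49284 + 30976) + 4) = 1/(√80260 + 4) = 1/(2*√20065 + 4) = 1/(4 + 2*√20065)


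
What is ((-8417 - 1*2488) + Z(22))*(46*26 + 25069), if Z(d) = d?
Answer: -285841995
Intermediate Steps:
((-8417 - 1*2488) + Z(22))*(46*26 + 25069) = ((-8417 - 1*2488) + 22)*(46*26 + 25069) = ((-8417 - 2488) + 22)*(1196 + 25069) = (-10905 + 22)*26265 = -10883*26265 = -285841995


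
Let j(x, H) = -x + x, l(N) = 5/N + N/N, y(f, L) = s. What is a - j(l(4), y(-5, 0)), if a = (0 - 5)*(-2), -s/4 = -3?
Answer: 10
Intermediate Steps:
s = 12 (s = -4*(-3) = 12)
y(f, L) = 12
l(N) = 1 + 5/N (l(N) = 5/N + 1 = 1 + 5/N)
j(x, H) = 0
a = 10 (a = -5*(-2) = 10)
a - j(l(4), y(-5, 0)) = 10 - 1*0 = 10 + 0 = 10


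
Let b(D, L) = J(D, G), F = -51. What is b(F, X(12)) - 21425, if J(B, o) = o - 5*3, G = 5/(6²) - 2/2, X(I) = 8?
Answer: -771871/36 ≈ -21441.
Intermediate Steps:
G = -31/36 (G = 5/36 - 2*½ = 5*(1/36) - 1 = 5/36 - 1 = -31/36 ≈ -0.86111)
J(B, o) = -15 + o (J(B, o) = o - 15 = -15 + o)
b(D, L) = -571/36 (b(D, L) = -15 - 31/36 = -571/36)
b(F, X(12)) - 21425 = -571/36 - 21425 = -771871/36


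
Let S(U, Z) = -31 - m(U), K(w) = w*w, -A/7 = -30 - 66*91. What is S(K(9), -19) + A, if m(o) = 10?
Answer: 42211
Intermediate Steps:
A = 42252 (A = -7*(-30 - 66*91) = -7*(-30 - 6006) = -7*(-6036) = 42252)
K(w) = w²
S(U, Z) = -41 (S(U, Z) = -31 - 1*10 = -31 - 10 = -41)
S(K(9), -19) + A = -41 + 42252 = 42211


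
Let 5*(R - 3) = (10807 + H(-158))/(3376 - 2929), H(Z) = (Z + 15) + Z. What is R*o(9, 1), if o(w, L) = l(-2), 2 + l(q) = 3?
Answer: 5737/745 ≈ 7.7007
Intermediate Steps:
l(q) = 1 (l(q) = -2 + 3 = 1)
o(w, L) = 1
H(Z) = 15 + 2*Z (H(Z) = (15 + Z) + Z = 15 + 2*Z)
R = 5737/745 (R = 3 + ((10807 + (15 + 2*(-158)))/(3376 - 2929))/5 = 3 + ((10807 + (15 - 316))/447)/5 = 3 + ((10807 - 301)*(1/447))/5 = 3 + (10506*(1/447))/5 = 3 + (⅕)*(3502/149) = 3 + 3502/745 = 5737/745 ≈ 7.7007)
R*o(9, 1) = (5737/745)*1 = 5737/745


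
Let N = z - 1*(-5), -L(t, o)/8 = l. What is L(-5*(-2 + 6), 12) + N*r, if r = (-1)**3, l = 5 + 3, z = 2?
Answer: -71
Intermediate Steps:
l = 8
L(t, o) = -64 (L(t, o) = -8*8 = -64)
r = -1
N = 7 (N = 2 - 1*(-5) = 2 + 5 = 7)
L(-5*(-2 + 6), 12) + N*r = -64 + 7*(-1) = -64 - 7 = -71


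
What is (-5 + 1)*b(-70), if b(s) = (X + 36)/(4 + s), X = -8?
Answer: 56/33 ≈ 1.6970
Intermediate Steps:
b(s) = 28/(4 + s) (b(s) = (-8 + 36)/(4 + s) = 28/(4 + s))
(-5 + 1)*b(-70) = (-5 + 1)*(28/(4 - 70)) = -112/(-66) = -112*(-1)/66 = -4*(-14/33) = 56/33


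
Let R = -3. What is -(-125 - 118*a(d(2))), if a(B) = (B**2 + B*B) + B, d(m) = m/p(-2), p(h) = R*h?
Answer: 1715/9 ≈ 190.56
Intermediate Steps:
p(h) = -3*h
d(m) = m/6 (d(m) = m/((-3*(-2))) = m/6)
a(B) = B + 2*B**2 (a(B) = (B**2 + B**2) + B = 2*B**2 + B = B + 2*B**2)
-(-125 - 118*a(d(2))) = -(-125 - 118*(1/6)*2*(1 + 2*((1/6)*2))) = -(-125 - 118*(1 + 2*(1/3))/3) = -(-125 - 118*(1 + 2/3)/3) = -(-125 - 118*5/(3*3)) = -(-125 - 118*5/9) = -(-125 - 590/9) = -1*(-1715/9) = 1715/9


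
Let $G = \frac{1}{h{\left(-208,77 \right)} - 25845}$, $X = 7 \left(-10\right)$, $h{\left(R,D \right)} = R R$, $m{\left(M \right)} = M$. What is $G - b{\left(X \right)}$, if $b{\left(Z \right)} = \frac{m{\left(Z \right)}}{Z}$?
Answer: $- \frac{17418}{17419} \approx -0.99994$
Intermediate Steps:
$h{\left(R,D \right)} = R^{2}$
$X = -70$
$b{\left(Z \right)} = 1$ ($b{\left(Z \right)} = \frac{Z}{Z} = 1$)
$G = \frac{1}{17419}$ ($G = \frac{1}{\left(-208\right)^{2} - 25845} = \frac{1}{43264 - 25845} = \frac{1}{17419} \approx 5.7409 \cdot 10^{-5}$)
$G - b{\left(X \right)} = \frac{1}{17419} - 1 = - \frac{17418}{17419}$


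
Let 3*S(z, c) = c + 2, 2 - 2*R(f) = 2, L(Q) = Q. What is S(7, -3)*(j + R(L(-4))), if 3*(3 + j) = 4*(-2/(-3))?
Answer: 19/27 ≈ 0.70370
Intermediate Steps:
R(f) = 0 (R(f) = 1 - ½*2 = 1 - 1 = 0)
S(z, c) = ⅔ + c/3 (S(z, c) = (c + 2)/3 = (2 + c)/3 = ⅔ + c/3)
j = -19/9 (j = -3 + (4*(-2/(-3)))/3 = -3 + (4*(-2*(-⅓)))/3 = -3 + (4*(⅔))/3 = -3 + (⅓)*(8/3) = -3 + 8/9 = -19/9 ≈ -2.1111)
S(7, -3)*(j + R(L(-4))) = (⅔ + (⅓)*(-3))*(-19/9 + 0) = (⅔ - 1)*(-19/9) = -⅓*(-19/9) = 19/27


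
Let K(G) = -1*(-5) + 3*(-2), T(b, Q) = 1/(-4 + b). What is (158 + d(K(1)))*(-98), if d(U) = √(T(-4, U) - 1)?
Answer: -15484 - 147*I*√2/2 ≈ -15484.0 - 103.94*I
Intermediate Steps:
K(G) = -1 (K(G) = 5 - 6 = -1)
d(U) = 3*I*√2/4 (d(U) = √(1/(-4 - 4) - 1) = √(1/(-8) - 1) = √(-⅛ - 1) = √(-9/8) = 3*I*√2/4)
(158 + d(K(1)))*(-98) = (158 + 3*I*√2/4)*(-98) = -15484 - 147*I*√2/2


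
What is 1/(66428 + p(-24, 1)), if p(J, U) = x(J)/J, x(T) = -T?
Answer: 1/66427 ≈ 1.5054e-5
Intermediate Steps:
p(J, U) = -1 (p(J, U) = (-J)/J = -1)
1/(66428 + p(-24, 1)) = 1/(66428 - 1) = 1/66427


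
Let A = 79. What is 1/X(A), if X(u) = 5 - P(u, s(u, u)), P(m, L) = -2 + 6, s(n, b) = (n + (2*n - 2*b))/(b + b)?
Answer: 1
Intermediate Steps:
s(n, b) = (-2*b + 3*n)/(2*b) (s(n, b) = (n + (-2*b + 2*n))/((2*b)) = (-2*b + 3*n)*(1/(2*b)) = (-2*b + 3*n)/(2*b))
P(m, L) = 4
X(u) = 1 (X(u) = 5 - 1*4 = 5 - 4 = 1)
1/X(A) = 1/1 = 1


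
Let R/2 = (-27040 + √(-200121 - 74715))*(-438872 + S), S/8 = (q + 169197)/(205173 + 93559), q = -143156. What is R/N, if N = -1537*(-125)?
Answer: 354507654943104/2869694275 - 131104901976*I*√68709/14348471375 ≈ 1.2354e+5 - 2395.1*I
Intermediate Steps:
S = 52082/74683 (S = 8*((-143156 + 169197)/(205173 + 93559)) = 8*(26041/298732) = 52082/74683 ≈ 0.69737)
N = 192125
R = 1772538274715520/74683 - 131104901976*I*√68709/74683 (R = 2*((-27040 + √(-200121 - 74715))*(-438872 + 52082/74683)) = 2*((-27040 + √(-274836))*(-32776225494/74683)) = 2*((-27040 + 2*I*√68709)*(-32776225494/74683)) = 2*(886269137357760/74683 - 65552450988*I*√68709/74683) = 1772538274715520/74683 - 131104901976*I*√68709/74683 ≈ 2.3734e+10 - 4.6015e+8*I)
R/N = (1772538274715520/74683 - 131104901976*I*√68709/74683)/192125 = (1772538274715520/74683 - 131104901976*I*√68709/74683)*(1/192125) = 354507654943104/2869694275 - 131104901976*I*√68709/14348471375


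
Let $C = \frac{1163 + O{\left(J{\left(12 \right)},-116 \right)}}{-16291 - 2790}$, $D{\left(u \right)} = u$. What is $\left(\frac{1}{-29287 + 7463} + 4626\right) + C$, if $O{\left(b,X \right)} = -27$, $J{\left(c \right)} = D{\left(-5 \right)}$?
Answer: $\frac{1926351428599}{416423744} \approx 4625.9$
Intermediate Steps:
$J{\left(c \right)} = -5$
$C = - \frac{1136}{19081}$ ($C = \frac{1163 - 27}{-16291 - 2790} = \frac{1136}{-19081} = 1136 \left(- \frac{1}{19081}\right) = - \frac{1136}{19081} \approx -0.059536$)
$\left(\frac{1}{-29287 + 7463} + 4626\right) + C = \left(\frac{1}{-29287 + 7463} + 4626\right) - \frac{1136}{19081} = \left(\frac{1}{-21824} + 4626\right) - \frac{1136}{19081} = \left(- \frac{1}{21824} + 4626\right) - \frac{1136}{19081} = \frac{100957823}{21824} - \frac{1136}{19081} = \frac{1926351428599}{416423744}$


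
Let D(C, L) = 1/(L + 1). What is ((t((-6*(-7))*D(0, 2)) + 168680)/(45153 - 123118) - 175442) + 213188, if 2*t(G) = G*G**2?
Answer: 2942696838/77965 ≈ 37744.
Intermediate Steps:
D(C, L) = 1/(1 + L)
t(G) = G**3/2 (t(G) = (G*G**2)/2 = G**3/2)
((t((-6*(-7))*D(0, 2)) + 168680)/(45153 - 123118) - 175442) + 213188 = ((((-6*(-7))/(1 + 2))**3/2 + 168680)/(45153 - 123118) - 175442) + 213188 = (((42/3)**3/2 + 168680)/(-77965) - 175442) + 213188 = (((42*(1/3))**3/2 + 168680)*(-1/77965) - 175442) + 213188 = (((1/2)*14**3 + 168680)*(-1/77965) - 175442) + 213188 = (((1/2)*2744 + 168680)*(-1/77965) - 175442) + 213188 = ((1372 + 168680)*(-1/77965) - 175442) + 213188 = (170052*(-1/77965) - 175442) + 213188 = (-170052/77965 - 175442) + 213188 = -13678505582/77965 + 213188 = 2942696838/77965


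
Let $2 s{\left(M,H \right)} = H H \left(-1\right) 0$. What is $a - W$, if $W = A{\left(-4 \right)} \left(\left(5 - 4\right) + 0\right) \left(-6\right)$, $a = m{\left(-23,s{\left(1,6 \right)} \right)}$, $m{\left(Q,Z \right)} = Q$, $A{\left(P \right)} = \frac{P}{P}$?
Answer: $-17$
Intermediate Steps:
$A{\left(P \right)} = 1$
$s{\left(M,H \right)} = 0$ ($s{\left(M,H \right)} = \frac{H H \left(-1\right) 0}{2} = \frac{H^{2} \left(-1\right) 0}{2} = \frac{- H^{2} \cdot 0}{2} = \frac{1}{2} \cdot 0 = 0$)
$a = -23$
$W = -6$ ($W = 1 \left(\left(5 - 4\right) + 0\right) \left(-6\right) = 1 \left(1 + 0\right) \left(-6\right) = 1 \cdot 1 \left(-6\right) = 1 \left(-6\right) = -6$)
$a - W = -23 - -6 = -23 + 6 = -17$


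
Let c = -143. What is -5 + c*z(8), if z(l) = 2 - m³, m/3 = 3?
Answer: 103956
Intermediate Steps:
m = 9 (m = 3*3 = 9)
z(l) = -727 (z(l) = 2 - 1*9³ = 2 - 1*729 = 2 - 729 = -727)
-5 + c*z(8) = -5 - 143*(-727) = -5 + 103961 = 103956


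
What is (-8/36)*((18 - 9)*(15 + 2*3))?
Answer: -42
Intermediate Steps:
(-8/36)*((18 - 9)*(15 + 2*3)) = (-8*1/36)*(9*(15 + 6)) = -2*21 = -2/9*189 = -42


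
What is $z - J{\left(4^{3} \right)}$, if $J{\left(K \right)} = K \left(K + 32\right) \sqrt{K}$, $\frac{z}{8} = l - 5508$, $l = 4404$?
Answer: $-57984$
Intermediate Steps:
$z = -8832$ ($z = 8 \left(4404 - 5508\right) = 8 \left(-1104\right) = -8832$)
$J{\left(K \right)} = K^{\frac{3}{2}} \left(32 + K\right)$ ($J{\left(K \right)} = K \left(32 + K\right) \sqrt{K} = K^{\frac{3}{2}} \left(32 + K\right)$)
$z - J{\left(4^{3} \right)} = -8832 - \left(4^{3}\right)^{\frac{3}{2}} \left(32 + 4^{3}\right) = -8832 - 64^{\frac{3}{2}} \left(32 + 64\right) = -8832 - 512 \cdot 96 = -8832 - 49152 = -57984$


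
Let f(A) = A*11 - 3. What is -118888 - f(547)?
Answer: -124902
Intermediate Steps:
f(A) = -3 + 11*A (f(A) = 11*A - 3 = -3 + 11*A)
-118888 - f(547) = -118888 - (-3 + 11*547) = -118888 - (-3 + 6017) = -118888 - 1*6014 = -118888 - 6014 = -124902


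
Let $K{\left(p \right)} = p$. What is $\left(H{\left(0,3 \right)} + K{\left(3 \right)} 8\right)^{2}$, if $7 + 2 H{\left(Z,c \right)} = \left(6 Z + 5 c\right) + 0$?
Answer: $784$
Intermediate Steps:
$H{\left(Z,c \right)} = - \frac{7}{2} + 3 Z + \frac{5 c}{2}$ ($H{\left(Z,c \right)} = - \frac{7}{2} + \frac{\left(6 Z + 5 c\right) + 0}{2} = - \frac{7}{2} + \frac{\left(5 c + 6 Z\right) + 0}{2} = - \frac{7}{2} + \frac{5 c + 6 Z}{2} = - \frac{7}{2} + \left(3 Z + \frac{5 c}{2}\right) = - \frac{7}{2} + 3 Z + \frac{5 c}{2}$)
$\left(H{\left(0,3 \right)} + K{\left(3 \right)} 8\right)^{2} = \left(\left(- \frac{7}{2} + 3 \cdot 0 + \frac{5}{2} \cdot 3\right) + 3 \cdot 8\right)^{2} = \left(\left(- \frac{7}{2} + 0 + \frac{15}{2}\right) + 24\right)^{2} = \left(4 + 24\right)^{2} = 28^{2} = 784$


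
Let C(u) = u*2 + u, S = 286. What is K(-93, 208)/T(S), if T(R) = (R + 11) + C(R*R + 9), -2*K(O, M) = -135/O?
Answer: -15/5078048 ≈ -2.9539e-6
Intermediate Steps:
K(O, M) = 135/(2*O) (K(O, M) = -(-135)/(2*O) = 135/(2*O))
C(u) = 3*u (C(u) = 2*u + u = 3*u)
T(R) = 38 + R + 3*R² (T(R) = (R + 11) + 3*(R*R + 9) = (11 + R) + 3*(R² + 9) = (11 + R) + 3*(9 + R²) = (11 + R) + (27 + 3*R²) = 38 + R + 3*R²)
K(-93, 208)/T(S) = ((135/2)/(-93))/(38 + 286 + 3*286²) = ((135/2)*(-1/93))/(38 + 286 + 3*81796) = -45/(62*(38 + 286 + 245388)) = -45/62/245712 = -45/62*1/245712 = -15/5078048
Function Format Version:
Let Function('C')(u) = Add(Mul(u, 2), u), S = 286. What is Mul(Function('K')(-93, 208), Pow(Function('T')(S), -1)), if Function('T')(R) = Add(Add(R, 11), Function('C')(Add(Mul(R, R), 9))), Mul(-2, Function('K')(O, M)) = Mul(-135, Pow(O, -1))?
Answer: Rational(-15, 5078048) ≈ -2.9539e-6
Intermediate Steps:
Function('K')(O, M) = Mul(Rational(135, 2), Pow(O, -1)) (Function('K')(O, M) = Mul(Rational(-1, 2), Mul(-135, Pow(O, -1))) = Mul(Rational(135, 2), Pow(O, -1)))
Function('C')(u) = Mul(3, u) (Function('C')(u) = Add(Mul(2, u), u) = Mul(3, u))
Function('T')(R) = Add(38, R, Mul(3, Pow(R, 2))) (Function('T')(R) = Add(Add(R, 11), Mul(3, Add(Mul(R, R), 9))) = Add(Add(11, R), Mul(3, Add(Pow(R, 2), 9))) = Add(Add(11, R), Mul(3, Add(9, Pow(R, 2)))) = Add(Add(11, R), Add(27, Mul(3, Pow(R, 2)))) = Add(38, R, Mul(3, Pow(R, 2))))
Mul(Function('K')(-93, 208), Pow(Function('T')(S), -1)) = Mul(Mul(Rational(135, 2), Pow(-93, -1)), Pow(Add(38, 286, Mul(3, Pow(286, 2))), -1)) = Mul(Mul(Rational(135, 2), Rational(-1, 93)), Pow(Add(38, 286, Mul(3, 81796)), -1)) = Mul(Rational(-45, 62), Pow(Add(38, 286, 245388), -1)) = Mul(Rational(-45, 62), Pow(245712, -1)) = Mul(Rational(-45, 62), Rational(1, 245712)) = Rational(-15, 5078048)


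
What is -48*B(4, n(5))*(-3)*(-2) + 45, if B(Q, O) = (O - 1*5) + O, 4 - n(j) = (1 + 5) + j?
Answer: 5517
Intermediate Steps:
n(j) = -2 - j (n(j) = 4 - ((1 + 5) + j) = 4 - (6 + j) = 4 + (-6 - j) = -2 - j)
B(Q, O) = -5 + 2*O (B(Q, O) = (O - 5) + O = (-5 + O) + O = -5 + 2*O)
-48*B(4, n(5))*(-3)*(-2) + 45 = -48*(-5 + 2*(-2 - 1*5))*(-3)*(-2) + 45 = -48*(-5 + 2*(-2 - 5))*(-3)*(-2) + 45 = -48*(-5 + 2*(-7))*(-3)*(-2) + 45 = -48*(-5 - 14)*(-3)*(-2) + 45 = -48*(-19*(-3))*(-2) + 45 = -2736*(-2) + 45 = -48*(-114) + 45 = 5472 + 45 = 5517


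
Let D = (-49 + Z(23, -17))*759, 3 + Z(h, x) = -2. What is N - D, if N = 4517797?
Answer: 4558783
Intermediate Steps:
Z(h, x) = -5 (Z(h, x) = -3 - 2 = -5)
D = -40986 (D = (-49 - 5)*759 = -54*759 = -40986)
N - D = 4517797 - 1*(-40986) = 4517797 + 40986 = 4558783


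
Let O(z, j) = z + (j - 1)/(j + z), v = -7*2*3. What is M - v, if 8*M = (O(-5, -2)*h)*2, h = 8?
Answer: 230/7 ≈ 32.857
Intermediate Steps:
v = -42 (v = -14*3 = -42)
O(z, j) = z + (-1 + j)/(j + z)
M = -64/7 (M = ((((-1 - 2 + (-5)**2 - 2*(-5))/(-2 - 5))*8)*2)/8 = ((((-1 - 2 + 25 + 10)/(-7))*8)*2)/8 = ((-1/7*32*8)*2)/8 = (-32/7*8*2)/8 = (-256/7*2)/8 = (1/8)*(-512/7) = -64/7 ≈ -9.1429)
M - v = -64/7 - 1*(-42) = -64/7 + 42 = 230/7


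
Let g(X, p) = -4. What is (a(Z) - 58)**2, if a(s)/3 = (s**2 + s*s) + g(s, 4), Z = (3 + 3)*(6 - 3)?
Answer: 3511876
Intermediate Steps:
Z = 18 (Z = 6*3 = 18)
a(s) = -12 + 6*s**2 (a(s) = 3*((s**2 + s*s) - 4) = 3*((s**2 + s**2) - 4) = 3*(2*s**2 - 4) = 3*(-4 + 2*s**2) = -12 + 6*s**2)
(a(Z) - 58)**2 = ((-12 + 6*18**2) - 58)**2 = ((-12 + 6*324) - 58)**2 = ((-12 + 1944) - 58)**2 = (1932 - 58)**2 = 1874**2 = 3511876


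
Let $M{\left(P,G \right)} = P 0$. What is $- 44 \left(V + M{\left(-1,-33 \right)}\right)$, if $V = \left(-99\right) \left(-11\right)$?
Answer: $-47916$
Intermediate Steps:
$M{\left(P,G \right)} = 0$
$V = 1089$
$- 44 \left(V + M{\left(-1,-33 \right)}\right) = - 44 \left(1089 + 0\right) = \left(-44\right) 1089 = -47916$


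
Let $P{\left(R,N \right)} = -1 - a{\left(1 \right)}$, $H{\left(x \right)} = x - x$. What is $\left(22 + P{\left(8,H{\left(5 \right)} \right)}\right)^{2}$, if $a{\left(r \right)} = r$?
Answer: $400$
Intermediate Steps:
$H{\left(x \right)} = 0$
$P{\left(R,N \right)} = -2$ ($P{\left(R,N \right)} = -1 - 1 = -2$)
$\left(22 + P{\left(8,H{\left(5 \right)} \right)}\right)^{2} = \left(22 - 2\right)^{2} = 20^{2} = 400$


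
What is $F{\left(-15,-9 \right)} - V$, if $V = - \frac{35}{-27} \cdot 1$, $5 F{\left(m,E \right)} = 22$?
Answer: $\frac{419}{135} \approx 3.1037$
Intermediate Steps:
$F{\left(m,E \right)} = \frac{22}{5}$ ($F{\left(m,E \right)} = \frac{1}{5} \cdot 22 = \frac{22}{5}$)
$V = \frac{35}{27}$ ($V = \left(-35\right) \left(- \frac{1}{27}\right) 1 = \frac{35}{27} \cdot 1 = \frac{35}{27} \approx 1.2963$)
$F{\left(-15,-9 \right)} - V = \frac{22}{5} - \frac{35}{27} = \frac{419}{135}$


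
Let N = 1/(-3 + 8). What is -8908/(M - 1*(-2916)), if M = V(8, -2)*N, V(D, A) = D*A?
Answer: -11135/3641 ≈ -3.0582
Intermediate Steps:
N = ⅕ (N = 1/5 = ⅕ ≈ 0.20000)
V(D, A) = A*D
M = -16/5 (M = -2*8*(⅕) = -16*⅕ = -16/5 ≈ -3.2000)
-8908/(M - 1*(-2916)) = -8908/(-16/5 - 1*(-2916)) = -8908/(-16/5 + 2916) = -8908/14564/5 = -8908*5/14564 = -11135/3641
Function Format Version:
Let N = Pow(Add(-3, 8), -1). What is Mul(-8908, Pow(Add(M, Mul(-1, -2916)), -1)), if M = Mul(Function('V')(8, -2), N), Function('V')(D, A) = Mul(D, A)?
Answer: Rational(-11135, 3641) ≈ -3.0582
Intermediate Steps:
N = Rational(1, 5) (N = Pow(5, -1) = Rational(1, 5) ≈ 0.20000)
Function('V')(D, A) = Mul(A, D)
M = Rational(-16, 5) (M = Mul(Mul(-2, 8), Rational(1, 5)) = Mul(-16, Rational(1, 5)) = Rational(-16, 5) ≈ -3.2000)
Mul(-8908, Pow(Add(M, Mul(-1, -2916)), -1)) = Mul(-8908, Pow(Add(Rational(-16, 5), Mul(-1, -2916)), -1)) = Mul(-8908, Pow(Add(Rational(-16, 5), 2916), -1)) = Mul(-8908, Pow(Rational(14564, 5), -1)) = Mul(-8908, Rational(5, 14564)) = Rational(-11135, 3641)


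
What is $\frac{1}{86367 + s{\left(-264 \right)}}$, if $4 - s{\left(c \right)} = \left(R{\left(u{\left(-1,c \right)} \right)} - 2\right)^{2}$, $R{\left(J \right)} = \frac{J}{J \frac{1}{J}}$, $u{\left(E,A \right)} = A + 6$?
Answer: $\frac{1}{18771} \approx 5.3274 \cdot 10^{-5}$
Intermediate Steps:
$u{\left(E,A \right)} = 6 + A$
$R{\left(J \right)} = J$ ($R{\left(J \right)} = \frac{J}{1} = J 1 = J$)
$s{\left(c \right)} = 4 - \left(4 + c\right)^{2}$ ($s{\left(c \right)} = 4 - \left(\left(6 + c\right) - 2\right)^{2} = 4 - \left(4 + c\right)^{2}$)
$\frac{1}{86367 + s{\left(-264 \right)}} = \frac{1}{86367 + \left(4 - \left(4 - 264\right)^{2}\right)} = \frac{1}{86367 + \left(4 - \left(-260\right)^{2}\right)} = \frac{1}{86367 + \left(4 - 67600\right)} = \frac{1}{86367 - 67596} = \frac{1}{18771}$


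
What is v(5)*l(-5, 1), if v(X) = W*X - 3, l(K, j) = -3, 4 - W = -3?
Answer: -96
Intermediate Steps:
W = 7 (W = 4 - 1*(-3) = 4 + 3 = 7)
v(X) = -3 + 7*X (v(X) = 7*X - 3 = -3 + 7*X)
v(5)*l(-5, 1) = (-3 + 7*5)*(-3) = (-3 + 35)*(-3) = 32*(-3) = -96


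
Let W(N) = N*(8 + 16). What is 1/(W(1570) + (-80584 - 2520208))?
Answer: -1/2563112 ≈ -3.9015e-7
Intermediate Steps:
W(N) = 24*N (W(N) = N*24 = 24*N)
1/(W(1570) + (-80584 - 2520208)) = 1/(24*1570 + (-80584 - 2520208)) = 1/(37680 - 2600792) = 1/(-2563112) = -1/2563112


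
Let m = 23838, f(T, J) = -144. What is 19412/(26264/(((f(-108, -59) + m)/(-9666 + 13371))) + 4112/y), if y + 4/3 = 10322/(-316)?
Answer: 28075988105/5764919177 ≈ 4.8701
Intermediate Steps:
y = -16115/474 (y = -4/3 + 10322/(-316) = -4/3 + 10322*(-1/316) = -4/3 - 5161/158 = -16115/474 ≈ -33.998)
19412/(26264/(((f(-108, -59) + m)/(-9666 + 13371))) + 4112/y) = 19412/(26264/(((-144 + 23838)/(-9666 + 13371))) + 4112/(-16115/474)) = 19412/(26264/((23694/3705)) + 4112*(-474/16115)) = 19412/(26264/((23694*(1/3705))) - 1949088/16115) = 19412/(26264/(7898/1235) - 1949088/16115) = 19412/(26264*(1235/7898) - 1949088/16115) = 19412/(16218020/3949 - 1949088/16115) = 19412/(23059676708/5785285) = 19412*(5785285/23059676708) = 28075988105/5764919177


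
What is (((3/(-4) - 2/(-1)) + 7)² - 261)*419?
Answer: -1293453/16 ≈ -80841.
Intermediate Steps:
(((3/(-4) - 2/(-1)) + 7)² - 261)*419 = (((3*(-¼) - 2*(-1)) + 7)² - 261)*419 = (((-¾ + 2) + 7)² - 261)*419 = ((5/4 + 7)² - 261)*419 = ((33/4)² - 261)*419 = (1089/16 - 261)*419 = -3087/16*419 = -1293453/16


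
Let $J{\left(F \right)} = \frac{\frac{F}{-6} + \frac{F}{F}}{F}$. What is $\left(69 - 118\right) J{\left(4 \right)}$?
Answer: $- \frac{49}{12} \approx -4.0833$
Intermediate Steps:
$J{\left(F \right)} = \frac{1 - \frac{F}{6}}{F}$ ($J{\left(F \right)} = \frac{F \left(- \frac{1}{6}\right) + 1}{F} = \frac{- \frac{F}{6} + 1}{F} = \frac{1 - \frac{F}{6}}{F}$)
$\left(69 - 118\right) J{\left(4 \right)} = \left(69 - 118\right) \frac{6 - 4}{6 \cdot 4} = - 49 \cdot \frac{1}{6} \cdot \frac{1}{4} \left(6 - 4\right) = - 49 \cdot \frac{1}{6} \cdot \frac{1}{4} \cdot 2 = \left(-49\right) \frac{1}{12} = - \frac{49}{12}$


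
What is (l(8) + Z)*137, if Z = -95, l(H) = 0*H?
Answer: -13015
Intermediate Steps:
l(H) = 0
(l(8) + Z)*137 = (0 - 95)*137 = -95*137 = -13015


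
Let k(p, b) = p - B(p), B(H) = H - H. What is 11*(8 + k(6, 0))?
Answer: 154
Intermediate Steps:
B(H) = 0
k(p, b) = p (k(p, b) = p - 1*0 = p + 0 = p)
11*(8 + k(6, 0)) = 11*(8 + 6) = 11*14 = 154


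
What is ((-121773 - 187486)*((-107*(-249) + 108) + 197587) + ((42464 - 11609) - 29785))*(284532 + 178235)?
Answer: -32106100889674024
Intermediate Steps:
((-121773 - 187486)*((-107*(-249) + 108) + 197587) + ((42464 - 11609) - 29785))*(284532 + 178235) = (-309259*((26643 + 108) + 197587) + (30855 - 29785))*462767 = (-309259*(26751 + 197587) + 1070)*462767 = (-309259*224338 + 1070)*462767 = (-69378545542 + 1070)*462767 = -69378544472*462767 = -32106100889674024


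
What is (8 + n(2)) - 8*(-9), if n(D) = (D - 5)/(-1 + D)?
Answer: 77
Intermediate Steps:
n(D) = (-5 + D)/(-1 + D)
(8 + n(2)) - 8*(-9) = (8 + (-5 + 2)/(-1 + 2)) - 8*(-9) = (8 - 3/1) + 72 = (8 + 1*(-3)) + 72 = (8 - 3) + 72 = 5 + 72 = 77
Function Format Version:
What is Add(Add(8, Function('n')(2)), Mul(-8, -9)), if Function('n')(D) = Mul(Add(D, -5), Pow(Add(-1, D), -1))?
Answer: 77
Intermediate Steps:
Function('n')(D) = Mul(Pow(Add(-1, D), -1), Add(-5, D)) (Function('n')(D) = Mul(Add(-5, D), Pow(Add(-1, D), -1)) = Mul(Pow(Add(-1, D), -1), Add(-5, D)))
Add(Add(8, Function('n')(2)), Mul(-8, -9)) = Add(Add(8, Mul(Pow(Add(-1, 2), -1), Add(-5, 2))), Mul(-8, -9)) = Add(Add(8, Mul(Pow(1, -1), -3)), 72) = Add(Add(8, Mul(1, -3)), 72) = Add(Add(8, -3), 72) = Add(5, 72) = 77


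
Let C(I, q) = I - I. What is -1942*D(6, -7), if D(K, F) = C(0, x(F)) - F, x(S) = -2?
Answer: -13594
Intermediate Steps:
C(I, q) = 0
D(K, F) = -F (D(K, F) = 0 - F = -F)
-1942*D(6, -7) = -(-1942)*(-7) = -1942*7 = -13594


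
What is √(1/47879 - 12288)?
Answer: I*√28168994452729/47879 ≈ 110.85*I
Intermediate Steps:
√(1/47879 - 12288) = √(-588337151/47879) = I*√28168994452729/47879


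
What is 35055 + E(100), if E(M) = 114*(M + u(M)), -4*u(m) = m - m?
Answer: 46455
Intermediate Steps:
u(m) = 0 (u(m) = -(m - m)/4 = -1/4*0 = 0)
E(M) = 114*M (E(M) = 114*(M + 0) = 114*M)
35055 + E(100) = 35055 + 114*100 = 35055 + 11400 = 46455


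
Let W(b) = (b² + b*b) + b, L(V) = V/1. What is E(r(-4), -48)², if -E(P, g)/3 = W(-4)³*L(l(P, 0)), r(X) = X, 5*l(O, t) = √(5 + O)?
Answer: 4337012736/25 ≈ 1.7348e+8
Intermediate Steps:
l(O, t) = √(5 + O)/5
L(V) = V (L(V) = V*1 = V)
W(b) = b + 2*b² (W(b) = (b² + b²) + b = 2*b² + b = b + 2*b²)
E(P, g) = -65856*√(5 + P)/5 (E(P, g) = -3*(-4*(1 + 2*(-4)))³*√(5 + P)/5 = -3*(-4*(1 - 8))³*√(5 + P)/5 = -3*(-4*(-7))³*√(5 + P)/5 = -3*28³*√(5 + P)/5 = -65856*√(5 + P)/5)
E(r(-4), -48)² = (-65856*√(5 - 4)/5)² = (-65856*√1/5)² = (-65856/5*1)² = (-65856/5)² = 4337012736/25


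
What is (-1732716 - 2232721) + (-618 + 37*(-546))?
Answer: -3986257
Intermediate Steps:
(-1732716 - 2232721) + (-618 + 37*(-546)) = -3965437 + (-618 - 20202) = -3965437 - 20820 = -3986257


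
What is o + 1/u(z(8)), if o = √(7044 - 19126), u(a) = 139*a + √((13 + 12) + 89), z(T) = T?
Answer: 556/618215 - √114/1236430 + I*√12082 ≈ 0.00089073 + 109.92*I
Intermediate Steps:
u(a) = √114 + 139*a (u(a) = 139*a + √(25 + 89) = 139*a + √114 = √114 + 139*a)
o = I*√12082 (o = √(-12082) = I*√12082 ≈ 109.92*I)
o + 1/u(z(8)) = I*√12082 + 1/(√114 + 139*8) = I*√12082 + 1/(√114 + 1112) = I*√12082 + 1/(1112 + √114) = 1/(1112 + √114) + I*√12082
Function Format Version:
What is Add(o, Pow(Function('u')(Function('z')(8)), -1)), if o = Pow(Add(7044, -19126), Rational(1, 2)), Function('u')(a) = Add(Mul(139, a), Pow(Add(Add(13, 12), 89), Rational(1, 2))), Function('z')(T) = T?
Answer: Add(Rational(556, 618215), Mul(Rational(-1, 1236430), Pow(114, Rational(1, 2))), Mul(I, Pow(12082, Rational(1, 2)))) ≈ Add(0.00089073, Mul(109.92, I))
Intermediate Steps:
Function('u')(a) = Add(Pow(114, Rational(1, 2)), Mul(139, a)) (Function('u')(a) = Add(Mul(139, a), Pow(Add(25, 89), Rational(1, 2))) = Add(Mul(139, a), Pow(114, Rational(1, 2))) = Add(Pow(114, Rational(1, 2)), Mul(139, a)))
o = Mul(I, Pow(12082, Rational(1, 2))) (o = Pow(-12082, Rational(1, 2)) = Mul(I, Pow(12082, Rational(1, 2))) ≈ Mul(109.92, I))
Add(o, Pow(Function('u')(Function('z')(8)), -1)) = Add(Mul(I, Pow(12082, Rational(1, 2))), Pow(Add(Pow(114, Rational(1, 2)), Mul(139, 8)), -1)) = Add(Mul(I, Pow(12082, Rational(1, 2))), Pow(Add(Pow(114, Rational(1, 2)), 1112), -1)) = Add(Mul(I, Pow(12082, Rational(1, 2))), Pow(Add(1112, Pow(114, Rational(1, 2))), -1)) = Add(Pow(Add(1112, Pow(114, Rational(1, 2))), -1), Mul(I, Pow(12082, Rational(1, 2))))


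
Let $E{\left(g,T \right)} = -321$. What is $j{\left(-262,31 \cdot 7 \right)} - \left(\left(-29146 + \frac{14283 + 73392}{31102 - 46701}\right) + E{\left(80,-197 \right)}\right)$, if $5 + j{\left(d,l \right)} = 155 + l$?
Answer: $\frac{465468241}{15599} \approx 29840.0$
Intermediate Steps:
$j{\left(d,l \right)} = 150 + l$ ($j{\left(d,l \right)} = -5 + \left(155 + l\right) = 150 + l$)
$j{\left(-262,31 \cdot 7 \right)} - \left(\left(-29146 + \frac{14283 + 73392}{31102 - 46701}\right) + E{\left(80,-197 \right)}\right) = \left(150 + 31 \cdot 7\right) - \left(\left(-29146 + \frac{14283 + 73392}{31102 - 46701}\right) - 321\right) = \left(150 + 217\right) - \left(\left(-29146 + \frac{87675}{-15599}\right) - 321\right) = 367 - \left(\left(-29146 + 87675 \left(- \frac{1}{15599}\right)\right) - 321\right) = 367 - \left(\left(-29146 - \frac{87675}{15599}\right) - 321\right) = 367 - \left(- \frac{454736129}{15599} - 321\right) = 367 - - \frac{459743408}{15599} = 367 + \frac{459743408}{15599} = \frac{465468241}{15599}$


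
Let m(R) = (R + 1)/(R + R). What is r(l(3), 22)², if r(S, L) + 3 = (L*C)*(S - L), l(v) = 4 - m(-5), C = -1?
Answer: 4036081/25 ≈ 1.6144e+5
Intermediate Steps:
m(R) = (1 + R)/(2*R) (m(R) = (1 + R)/((2*R)) = (1 + R)*(1/(2*R)) = (1 + R)/(2*R))
l(v) = 18/5 (l(v) = 4 - (1 - 5)/(2*(-5)) = 4 - (-1)*(-4)/(2*5) = 4 - 1*⅖ = 4 - ⅖ = 18/5)
r(S, L) = -3 - L*(S - L) (r(S, L) = -3 + (L*(-1))*(S - L) = -3 + (-L)*(S - L) = -3 - L*(S - L))
r(l(3), 22)² = (-3 + 22² - 1*22*18/5)² = (-3 + 484 - 396/5)² = (2009/5)² = 4036081/25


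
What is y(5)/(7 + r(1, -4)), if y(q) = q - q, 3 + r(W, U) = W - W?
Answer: 0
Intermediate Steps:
r(W, U) = -3 (r(W, U) = -3 + (W - W) = -3 + 0 = -3)
y(q) = 0
y(5)/(7 + r(1, -4)) = 0/(7 - 3) = 0/4 = 0*(¼) = 0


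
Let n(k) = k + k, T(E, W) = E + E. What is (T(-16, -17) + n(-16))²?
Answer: 4096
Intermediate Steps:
T(E, W) = 2*E
n(k) = 2*k
(T(-16, -17) + n(-16))² = (2*(-16) + 2*(-16))² = (-32 - 32)² = (-64)² = 4096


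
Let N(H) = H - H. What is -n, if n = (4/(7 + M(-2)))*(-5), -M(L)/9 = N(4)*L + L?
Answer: ⅘ ≈ 0.80000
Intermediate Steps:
N(H) = 0
M(L) = -9*L (M(L) = -9*(0*L + L) = -9*(0 + L) = -9*L)
n = -⅘ (n = (4/(7 - 9*(-2)))*(-5) = (4/(7 + 18))*(-5) = (4/25)*(-5) = -⅘ ≈ -0.80000)
-n = -1*(-⅘) = ⅘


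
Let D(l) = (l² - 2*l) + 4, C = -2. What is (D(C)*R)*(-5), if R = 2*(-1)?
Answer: 120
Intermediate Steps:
R = -2
D(l) = 4 + l² - 2*l
(D(C)*R)*(-5) = ((4 + (-2)² - 2*(-2))*(-2))*(-5) = ((4 + 4 + 4)*(-2))*(-5) = (12*(-2))*(-5) = -24*(-5) = 120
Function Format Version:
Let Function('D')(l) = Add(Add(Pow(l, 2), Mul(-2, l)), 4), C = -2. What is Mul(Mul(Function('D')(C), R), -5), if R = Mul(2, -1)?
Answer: 120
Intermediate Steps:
R = -2
Function('D')(l) = Add(4, Pow(l, 2), Mul(-2, l))
Mul(Mul(Function('D')(C), R), -5) = Mul(Mul(Add(4, Pow(-2, 2), Mul(-2, -2)), -2), -5) = Mul(Mul(Add(4, 4, 4), -2), -5) = Mul(Mul(12, -2), -5) = Mul(-24, -5) = 120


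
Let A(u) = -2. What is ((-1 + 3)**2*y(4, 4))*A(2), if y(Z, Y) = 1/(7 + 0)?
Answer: -8/7 ≈ -1.1429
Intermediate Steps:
y(Z, Y) = 1/7
((-1 + 3)**2*y(4, 4))*A(2) = ((-1 + 3)**2*(1/7))*(-2) = (2**2*(1/7))*(-2) = (4*(1/7))*(-2) = (4/7)*(-2) = -8/7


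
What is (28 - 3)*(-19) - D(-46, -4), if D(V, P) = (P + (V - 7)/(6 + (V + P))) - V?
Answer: -22801/44 ≈ -518.20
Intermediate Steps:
D(V, P) = P - V + (-7 + V)/(6 + P + V) (D(V, P) = (P + (-7 + V)/(6 + (P + V))) - V = (P + (-7 + V)/(6 + P + V)) - V = P - V + (-7 + V)/(6 + P + V))
(28 - 3)*(-19) - D(-46, -4) = (28 - 3)*(-19) - (-7 + (-4)**2 - 1*(-46)**2 - 5*(-46) + 6*(-4))/(6 - 4 - 46) = 25*(-19) - (-7 + 16 - 1*2116 + 230 - 24)/(-44) = -475 - (-1)*(-7 + 16 - 2116 + 230 - 24)/44 = -475 - (-1)*(-1901)/44 = -475 - 1*1901/44 = -475 - 1901/44 = -22801/44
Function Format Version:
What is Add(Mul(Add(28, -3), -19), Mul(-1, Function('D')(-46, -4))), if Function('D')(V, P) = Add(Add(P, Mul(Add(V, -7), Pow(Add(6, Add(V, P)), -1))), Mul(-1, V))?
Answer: Rational(-22801, 44) ≈ -518.20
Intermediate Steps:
Function('D')(V, P) = Add(P, Mul(-1, V), Mul(Pow(Add(6, P, V), -1), Add(-7, V))) (Function('D')(V, P) = Add(Add(P, Mul(Add(-7, V), Pow(Add(6, Add(P, V)), -1))), Mul(-1, V)) = Add(Add(P, Mul(Add(-7, V), Pow(Add(6, P, V), -1))), Mul(-1, V)) = Add(Add(P, Mul(Pow(Add(6, P, V), -1), Add(-7, V))), Mul(-1, V)) = Add(P, Mul(-1, V), Mul(Pow(Add(6, P, V), -1), Add(-7, V))))
Add(Mul(Add(28, -3), -19), Mul(-1, Function('D')(-46, -4))) = Add(Mul(Add(28, -3), -19), Mul(-1, Mul(Pow(Add(6, -4, -46), -1), Add(-7, Pow(-4, 2), Mul(-1, Pow(-46, 2)), Mul(-5, -46), Mul(6, -4))))) = Add(Mul(25, -19), Mul(-1, Mul(Pow(-44, -1), Add(-7, 16, Mul(-1, 2116), 230, -24)))) = Add(-475, Mul(-1, Mul(Rational(-1, 44), Add(-7, 16, -2116, 230, -24)))) = Add(-475, Mul(-1, Mul(Rational(-1, 44), -1901))) = Add(-475, Mul(-1, Rational(1901, 44))) = Add(-475, Rational(-1901, 44)) = Rational(-22801, 44)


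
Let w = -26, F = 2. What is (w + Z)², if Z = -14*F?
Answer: 2916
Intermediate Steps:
Z = -28 (Z = -14*2 = -28)
(w + Z)² = (-26 - 28)² = (-54)² = 2916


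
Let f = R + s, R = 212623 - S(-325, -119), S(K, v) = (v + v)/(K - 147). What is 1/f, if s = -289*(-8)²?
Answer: 236/45813853 ≈ 5.1513e-6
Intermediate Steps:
S(K, v) = 2*v/(-147 + K) (S(K, v) = (2*v)/(-147 + K) = 2*v/(-147 + K))
R = 50178909/236 (R = 212623 - 2*(-119)/(-147 - 325) = 212623 - 2*(-119)/(-472) = 212623 - 2*(-119)*(-1)/472 = 212623 - 1*119/236 = 212623 - 119/236 = 50178909/236 ≈ 2.1262e+5)
s = -18496 (s = -289*64 = -18496)
f = 45813853/236 (f = 50178909/236 - 18496 = 45813853/236 ≈ 1.9413e+5)
1/f = 1/(45813853/236) = 236/45813853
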